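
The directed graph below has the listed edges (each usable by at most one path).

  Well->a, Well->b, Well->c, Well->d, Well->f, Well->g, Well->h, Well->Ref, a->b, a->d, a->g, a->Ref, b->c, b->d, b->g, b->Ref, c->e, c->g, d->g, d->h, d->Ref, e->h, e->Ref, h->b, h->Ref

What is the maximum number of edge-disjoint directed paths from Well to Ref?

6

Assign every edge capacity 1; by Menger, the answer equals the max flow.
Path Well→Ref (+1); total 1.
Path Well→a→Ref (+1); total 2.
Path Well→b→Ref (+1); total 3.
Path Well→d→Ref (+1); total 4.
Path Well→h→Ref (+1); total 5.
Path Well→c→e→Ref (+1); total 6.
No residual Well→Ref path; max flow = 6.
Certifying cut of size 6: {Well→Ref, Well→a, Well→b, Well→c, Well→d, Well→h}.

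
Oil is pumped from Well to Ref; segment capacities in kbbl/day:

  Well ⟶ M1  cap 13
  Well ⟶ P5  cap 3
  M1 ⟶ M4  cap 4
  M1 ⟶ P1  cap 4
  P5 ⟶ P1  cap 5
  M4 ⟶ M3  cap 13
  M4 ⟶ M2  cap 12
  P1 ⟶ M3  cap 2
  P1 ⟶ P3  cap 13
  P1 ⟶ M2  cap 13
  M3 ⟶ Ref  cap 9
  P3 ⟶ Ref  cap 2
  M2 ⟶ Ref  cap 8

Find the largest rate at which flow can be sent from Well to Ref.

11

Augment Well→M1→M4→M3→Ref: bottleneck 4, flow now 4.
Augment Well→M1→P1→M3→Ref: bottleneck 2, flow now 6.
Augment Well→M1→P1→P3→Ref: bottleneck 2, flow now 8.
Augment Well→P5→P1→M2→Ref: bottleneck 3, flow now 11.
No augmenting path remains; maximum flow = 11.
In the residual graph, reachable from Well: {Well, M1}.
Min-cut edges: Well→P5 (3), M1→M4 (4), M1→P1 (4); capacity 3 + 4 + 4 = 11.
This cut is saturated, so no flow can exceed 11.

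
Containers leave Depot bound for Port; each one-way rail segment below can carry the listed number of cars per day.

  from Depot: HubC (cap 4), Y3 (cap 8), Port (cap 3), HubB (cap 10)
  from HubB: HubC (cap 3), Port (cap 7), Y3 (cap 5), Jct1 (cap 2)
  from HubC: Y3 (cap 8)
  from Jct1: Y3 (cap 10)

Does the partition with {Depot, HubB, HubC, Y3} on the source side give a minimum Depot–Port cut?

No — its capacity is 12, but the minimum cut has capacity 10.

Given cut capacity: 3 + 2 + 7 = 12.
Augment Depot→Port: bottleneck 3, flow now 3.
Augment Depot→HubB→Port: bottleneck 7, flow now 10.
No augmenting path remains; maximum flow = 10.
In the residual graph, reachable from Depot: {Depot, HubB, HubC, Jct1, Y3}.
Min-cut edges: Depot→Port (3), HubB→Port (7); capacity 3 + 7 = 10.
Cut capacity 12 exceeds the max flow 10, so it is not minimum.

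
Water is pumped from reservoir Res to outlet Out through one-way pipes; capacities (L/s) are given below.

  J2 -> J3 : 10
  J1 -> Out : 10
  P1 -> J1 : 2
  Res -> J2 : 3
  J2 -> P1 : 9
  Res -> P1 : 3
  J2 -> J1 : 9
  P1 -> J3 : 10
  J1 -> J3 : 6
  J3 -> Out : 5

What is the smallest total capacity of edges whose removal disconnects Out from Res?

6

Augment Res→J2→J1→Out: bottleneck 3, flow now 3.
Augment Res→P1→J1→Out: bottleneck 2, flow now 5.
Augment Res→P1→J3→Out: bottleneck 1, flow now 6.
No augmenting path remains; maximum flow = 6.
By max-flow min-cut, the minimum cut capacity equals the max flow.
In the residual graph, reachable from Res: {Res}.
Min-cut edges: Res→J2 (3), Res→P1 (3); capacity 3 + 3 = 6.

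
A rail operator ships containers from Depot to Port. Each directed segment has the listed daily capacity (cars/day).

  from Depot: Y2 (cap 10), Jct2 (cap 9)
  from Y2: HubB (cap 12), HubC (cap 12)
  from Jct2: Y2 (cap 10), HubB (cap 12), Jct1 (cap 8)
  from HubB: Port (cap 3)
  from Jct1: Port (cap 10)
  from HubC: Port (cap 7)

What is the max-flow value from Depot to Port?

Augment Depot→Y2→HubB→Port: bottleneck 3, flow now 3.
Augment Depot→Y2→HubC→Port: bottleneck 7, flow now 10.
Augment Depot→Jct2→Jct1→Port: bottleneck 8, flow now 18.
No augmenting path remains; maximum flow = 18.
In the residual graph, reachable from Depot: {Depot, Y2, Jct2, HubB, HubC}.
Min-cut edges: Jct2→Jct1 (8), HubB→Port (3), HubC→Port (7); capacity 8 + 3 + 7 = 18.
This cut is saturated, so no flow can exceed 18.

18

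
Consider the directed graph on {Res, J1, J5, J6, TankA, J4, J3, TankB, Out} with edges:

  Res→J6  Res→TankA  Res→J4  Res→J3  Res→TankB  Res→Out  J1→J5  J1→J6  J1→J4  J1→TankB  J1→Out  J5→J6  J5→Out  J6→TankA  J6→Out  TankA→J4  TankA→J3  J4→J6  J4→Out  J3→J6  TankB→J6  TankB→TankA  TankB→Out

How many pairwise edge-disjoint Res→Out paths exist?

4

Assign every edge capacity 1; by Menger, the answer equals the max flow.
Path Res→Out (+1); total 1.
Path Res→J6→Out (+1); total 2.
Path Res→J4→Out (+1); total 3.
Path Res→TankB→Out (+1); total 4.
No residual Res→Out path; max flow = 4.
Certifying cut of size 4: {J4→Out, J6→Out, Res→Out, Res→TankB}.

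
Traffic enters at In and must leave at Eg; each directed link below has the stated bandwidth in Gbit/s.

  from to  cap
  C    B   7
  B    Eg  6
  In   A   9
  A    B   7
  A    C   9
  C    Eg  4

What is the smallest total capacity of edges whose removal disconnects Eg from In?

Augment In→A→B→Eg: bottleneck 6, flow now 6.
Augment In→A→C→Eg: bottleneck 3, flow now 9.
No augmenting path remains; maximum flow = 9.
By max-flow min-cut, the minimum cut capacity equals the max flow.
In the residual graph, reachable from In: {In}.
Min-cut edges: In→A (9); capacity 9 = 9.

9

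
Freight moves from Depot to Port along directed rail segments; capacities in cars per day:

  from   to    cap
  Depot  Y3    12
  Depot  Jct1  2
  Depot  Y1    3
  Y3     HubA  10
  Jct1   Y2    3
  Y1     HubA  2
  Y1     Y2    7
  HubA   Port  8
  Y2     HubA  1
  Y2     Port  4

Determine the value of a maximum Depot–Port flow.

12

Augment Depot→Y3→HubA→Port: bottleneck 8, flow now 8.
Augment Depot→Jct1→Y2→Port: bottleneck 2, flow now 10.
Augment Depot→Y1→Y2→Port: bottleneck 2, flow now 12.
No augmenting path remains; maximum flow = 12.
In the residual graph, reachable from Depot: {Depot, Y3, Jct1, Y1, HubA, Y2}.
Min-cut edges: HubA→Port (8), Y2→Port (4); capacity 8 + 4 = 12.
This cut is saturated, so no flow can exceed 12.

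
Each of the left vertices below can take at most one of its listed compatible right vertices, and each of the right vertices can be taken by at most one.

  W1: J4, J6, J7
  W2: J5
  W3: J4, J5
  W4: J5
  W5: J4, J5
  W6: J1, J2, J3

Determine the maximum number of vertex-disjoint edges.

Unit-capacity flow: source→left, listed edges, right→sink; max matching = max flow.
Augmenting path W1→J4 (+1); matched 1.
Augmenting path W2→J5 (+1); matched 2.
Augmenting path W6→J1 (+1); matched 3.
Augmenting path W3→J4→W1→J6 (+1); matched 4.
No augmenting path remains; maximum matching = 4.
König certificate: {W1, W6, J4, J5} is a vertex cover of size 4 (every listed pair touches it), so no matching can be larger.

4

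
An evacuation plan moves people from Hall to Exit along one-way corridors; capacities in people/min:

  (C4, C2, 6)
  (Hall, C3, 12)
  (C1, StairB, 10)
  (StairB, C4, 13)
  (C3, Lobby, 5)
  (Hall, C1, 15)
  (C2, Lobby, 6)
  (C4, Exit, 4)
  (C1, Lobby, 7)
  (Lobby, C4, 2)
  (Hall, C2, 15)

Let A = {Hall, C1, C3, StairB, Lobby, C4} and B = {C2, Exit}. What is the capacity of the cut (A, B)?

25

Edges leaving {Hall, C1, C3, StairB, Lobby, C4}: Hall→C2 (15), C4→C2 (6), C4→Exit (4).
Cut capacity = 15 + 6 + 4 = 25.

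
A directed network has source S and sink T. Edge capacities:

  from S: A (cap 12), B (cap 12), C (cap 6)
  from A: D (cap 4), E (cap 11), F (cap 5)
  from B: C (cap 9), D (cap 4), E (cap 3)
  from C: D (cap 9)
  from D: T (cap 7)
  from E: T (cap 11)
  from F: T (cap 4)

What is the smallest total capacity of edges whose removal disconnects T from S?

Augment S→A→D→T: bottleneck 4, flow now 4.
Augment S→A→E→T: bottleneck 8, flow now 12.
Augment S→B→D→T: bottleneck 3, flow now 15.
Augment S→B→E→T: bottleneck 3, flow now 18.
Augment S→B→D→A→F→T: bottleneck 1, flow now 19. (uses reverse residual edge)
Augment S→C→D→A→F→T: bottleneck 3, flow now 22. (uses reverse residual edge)
No augmenting path remains; maximum flow = 22.
By max-flow min-cut, the minimum cut capacity equals the max flow.
In the residual graph, reachable from S: {S, B, C, D}.
Min-cut edges: S→A (12), B→E (3), D→T (7); capacity 12 + 3 + 7 = 22.

22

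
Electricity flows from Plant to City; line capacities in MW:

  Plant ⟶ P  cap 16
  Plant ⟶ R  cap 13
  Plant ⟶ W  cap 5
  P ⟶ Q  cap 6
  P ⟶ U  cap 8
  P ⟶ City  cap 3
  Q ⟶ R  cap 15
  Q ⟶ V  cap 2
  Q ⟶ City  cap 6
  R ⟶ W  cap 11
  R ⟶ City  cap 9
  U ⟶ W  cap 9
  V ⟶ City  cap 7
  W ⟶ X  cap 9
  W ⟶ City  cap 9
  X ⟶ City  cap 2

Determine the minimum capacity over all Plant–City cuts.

Augment Plant→P→City: bottleneck 3, flow now 3.
Augment Plant→R→City: bottleneck 9, flow now 12.
Augment Plant→W→City: bottleneck 5, flow now 17.
Augment Plant→P→Q→City: bottleneck 6, flow now 23.
Augment Plant→R→W→City: bottleneck 4, flow now 27.
Augment Plant→P→U→W→X→City: bottleneck 2, flow now 29.
No augmenting path remains; maximum flow = 29.
By max-flow min-cut, the minimum cut capacity equals the max flow.
In the residual graph, reachable from Plant: {Plant, P, R, U, W, X}.
Min-cut edges: P→Q (6), P→City (3), R→City (9), W→City (9), X→City (2); capacity 6 + 3 + 9 + 9 + 2 = 29.

29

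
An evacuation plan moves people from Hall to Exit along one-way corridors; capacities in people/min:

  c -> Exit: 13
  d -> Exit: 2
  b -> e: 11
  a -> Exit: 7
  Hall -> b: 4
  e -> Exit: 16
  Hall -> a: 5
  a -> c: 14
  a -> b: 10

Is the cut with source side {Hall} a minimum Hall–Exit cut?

Given cut capacity: 5 + 4 = 9.
Augment Hall→a→Exit: bottleneck 5, flow now 5.
Augment Hall→b→e→Exit: bottleneck 4, flow now 9.
No augmenting path remains; maximum flow = 9.
Cut capacity 9 equals the max flow, so it is a minimum cut.

Yes — it is a minimum cut (capacity 9).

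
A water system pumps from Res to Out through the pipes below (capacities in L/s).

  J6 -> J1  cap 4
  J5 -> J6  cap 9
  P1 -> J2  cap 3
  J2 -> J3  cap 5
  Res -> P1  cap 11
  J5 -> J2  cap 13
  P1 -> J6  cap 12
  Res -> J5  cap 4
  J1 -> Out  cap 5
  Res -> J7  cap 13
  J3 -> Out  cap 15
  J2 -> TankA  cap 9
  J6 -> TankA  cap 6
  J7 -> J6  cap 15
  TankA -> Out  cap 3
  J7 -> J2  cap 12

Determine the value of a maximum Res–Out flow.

12

Augment Res→P1→J2→J3→Out: bottleneck 3, flow now 3.
Augment Res→P1→J6→J1→Out: bottleneck 4, flow now 7.
Augment Res→P1→J6→TankA→Out: bottleneck 3, flow now 10.
Augment Res→J7→J2→J3→Out: bottleneck 2, flow now 12.
No augmenting path remains; maximum flow = 12.
In the residual graph, reachable from Res: {Res, P1, J7, J5, J2, J6, TankA}.
Min-cut edges: J2→J3 (5), J6→J1 (4), TankA→Out (3); capacity 5 + 4 + 3 = 12.
This cut is saturated, so no flow can exceed 12.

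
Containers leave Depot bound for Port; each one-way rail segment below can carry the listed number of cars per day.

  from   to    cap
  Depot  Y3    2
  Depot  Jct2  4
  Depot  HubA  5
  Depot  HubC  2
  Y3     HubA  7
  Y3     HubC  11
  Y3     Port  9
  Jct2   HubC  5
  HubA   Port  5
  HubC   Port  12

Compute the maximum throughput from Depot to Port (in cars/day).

Augment Depot→Y3→Port: bottleneck 2, flow now 2.
Augment Depot→HubA→Port: bottleneck 5, flow now 7.
Augment Depot→HubC→Port: bottleneck 2, flow now 9.
Augment Depot→Jct2→HubC→Port: bottleneck 4, flow now 13.
No augmenting path remains; maximum flow = 13.
In the residual graph, reachable from Depot: {Depot}.
Min-cut edges: Depot→Y3 (2), Depot→Jct2 (4), Depot→HubA (5), Depot→HubC (2); capacity 2 + 4 + 5 + 2 = 13.
This cut is saturated, so no flow can exceed 13.

13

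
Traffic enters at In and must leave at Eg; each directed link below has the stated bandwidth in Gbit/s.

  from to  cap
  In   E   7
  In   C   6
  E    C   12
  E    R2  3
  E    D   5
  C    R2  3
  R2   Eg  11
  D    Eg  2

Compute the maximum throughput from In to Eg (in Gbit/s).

8

Augment In→E→R2→Eg: bottleneck 3, flow now 3.
Augment In→E→D→Eg: bottleneck 2, flow now 5.
Augment In→C→R2→Eg: bottleneck 3, flow now 8.
No augmenting path remains; maximum flow = 8.
In the residual graph, reachable from In: {In, E, C, D}.
Min-cut edges: E→R2 (3), C→R2 (3), D→Eg (2); capacity 3 + 3 + 2 = 8.
This cut is saturated, so no flow can exceed 8.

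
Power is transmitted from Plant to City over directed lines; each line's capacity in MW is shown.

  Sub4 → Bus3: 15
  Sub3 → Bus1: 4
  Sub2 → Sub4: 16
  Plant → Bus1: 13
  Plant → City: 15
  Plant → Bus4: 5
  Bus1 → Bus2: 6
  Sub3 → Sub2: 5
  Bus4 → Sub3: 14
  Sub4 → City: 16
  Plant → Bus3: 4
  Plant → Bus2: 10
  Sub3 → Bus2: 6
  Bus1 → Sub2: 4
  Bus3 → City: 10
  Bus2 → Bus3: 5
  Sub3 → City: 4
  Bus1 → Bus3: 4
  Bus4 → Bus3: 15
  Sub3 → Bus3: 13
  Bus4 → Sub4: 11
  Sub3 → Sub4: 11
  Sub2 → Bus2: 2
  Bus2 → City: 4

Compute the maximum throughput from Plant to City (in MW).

Augment Plant→City: bottleneck 15, flow now 15.
Augment Plant→Bus2→City: bottleneck 4, flow now 19.
Augment Plant→Bus3→City: bottleneck 4, flow now 23.
Augment Plant→Bus1→Bus3→City: bottleneck 4, flow now 27.
Augment Plant→Bus4→Sub3→City: bottleneck 4, flow now 31.
Augment Plant→Bus4→Sub4→City: bottleneck 1, flow now 32.
Augment Plant→Bus2→Bus3→City: bottleneck 2, flow now 34.
Augment Plant→Bus1→Sub2→Sub4→City: bottleneck 4, flow now 38.
No augmenting path remains; maximum flow = 38.
In the residual graph, reachable from Plant: {Plant, Bus1, Bus2, Bus3}.
Min-cut edges: Plant→Bus4 (5), Plant→City (15), Bus1→Sub2 (4), Bus2→City (4), Bus3→City (10); capacity 5 + 15 + 4 + 4 + 10 = 38.
This cut is saturated, so no flow can exceed 38.

38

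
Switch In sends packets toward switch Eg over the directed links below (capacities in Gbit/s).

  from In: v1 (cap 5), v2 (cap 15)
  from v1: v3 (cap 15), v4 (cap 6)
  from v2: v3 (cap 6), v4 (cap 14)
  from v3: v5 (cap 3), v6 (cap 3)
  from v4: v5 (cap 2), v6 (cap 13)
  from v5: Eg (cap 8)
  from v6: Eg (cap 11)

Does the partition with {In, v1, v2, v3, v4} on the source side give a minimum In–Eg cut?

No — its capacity is 21, but the minimum cut has capacity 16.

Given cut capacity: 3 + 3 + 2 + 13 = 21.
Augment In→v1→v3→v5→Eg: bottleneck 3, flow now 3.
Augment In→v1→v3→v6→Eg: bottleneck 2, flow now 5.
Augment In→v2→v3→v6→Eg: bottleneck 1, flow now 6.
Augment In→v2→v4→v5→Eg: bottleneck 2, flow now 8.
Augment In→v2→v4→v6→Eg: bottleneck 8, flow now 16.
No augmenting path remains; maximum flow = 16.
In the residual graph, reachable from In: {In, v1, v2, v3, v4, v6}.
Min-cut edges: v3→v5 (3), v4→v5 (2), v6→Eg (11); capacity 3 + 2 + 11 = 16.
Cut capacity 21 exceeds the max flow 16, so it is not minimum.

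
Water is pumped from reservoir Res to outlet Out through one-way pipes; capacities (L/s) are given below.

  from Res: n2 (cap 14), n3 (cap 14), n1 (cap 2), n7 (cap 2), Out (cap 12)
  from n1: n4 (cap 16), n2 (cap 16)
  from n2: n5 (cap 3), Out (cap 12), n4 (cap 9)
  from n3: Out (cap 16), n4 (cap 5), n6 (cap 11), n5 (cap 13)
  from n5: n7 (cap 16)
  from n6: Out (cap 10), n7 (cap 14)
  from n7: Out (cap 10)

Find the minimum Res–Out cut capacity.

43

Augment Res→Out: bottleneck 12, flow now 12.
Augment Res→n2→Out: bottleneck 12, flow now 24.
Augment Res→n3→Out: bottleneck 14, flow now 38.
Augment Res→n7→Out: bottleneck 2, flow now 40.
Augment Res→n2→n5→n7→Out: bottleneck 2, flow now 42.
Augment Res→n1→n2→n5→n7→Out: bottleneck 1, flow now 43.
No augmenting path remains; maximum flow = 43.
By max-flow min-cut, the minimum cut capacity equals the max flow.
In the residual graph, reachable from Res: {Res, n1, n2, n4}.
Min-cut edges: Res→n3 (14), Res→n7 (2), Res→Out (12), n2→n5 (3), n2→Out (12); capacity 14 + 2 + 12 + 3 + 12 = 43.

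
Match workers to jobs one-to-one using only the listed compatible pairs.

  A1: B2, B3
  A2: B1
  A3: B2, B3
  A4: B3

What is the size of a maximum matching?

3

Unit-capacity flow: source→left, listed edges, right→sink; max matching = max flow.
Augmenting path A1→B2 (+1); matched 1.
Augmenting path A2→B1 (+1); matched 2.
Augmenting path A3→B3 (+1); matched 3.
No augmenting path remains; maximum matching = 3.
König certificate: {A2, B2, B3} is a vertex cover of size 3 (every listed pair touches it), so no matching can be larger.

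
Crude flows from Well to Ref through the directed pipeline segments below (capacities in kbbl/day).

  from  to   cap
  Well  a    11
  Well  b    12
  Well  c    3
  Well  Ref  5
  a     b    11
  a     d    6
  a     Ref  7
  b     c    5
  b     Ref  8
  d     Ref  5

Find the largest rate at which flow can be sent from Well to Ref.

Augment Well→Ref: bottleneck 5, flow now 5.
Augment Well→a→Ref: bottleneck 7, flow now 12.
Augment Well→b→Ref: bottleneck 8, flow now 20.
Augment Well→a→d→Ref: bottleneck 4, flow now 24.
No augmenting path remains; maximum flow = 24.
In the residual graph, reachable from Well: {Well, b, c}.
Min-cut edges: Well→a (11), Well→Ref (5), b→Ref (8); capacity 11 + 5 + 8 = 24.
This cut is saturated, so no flow can exceed 24.

24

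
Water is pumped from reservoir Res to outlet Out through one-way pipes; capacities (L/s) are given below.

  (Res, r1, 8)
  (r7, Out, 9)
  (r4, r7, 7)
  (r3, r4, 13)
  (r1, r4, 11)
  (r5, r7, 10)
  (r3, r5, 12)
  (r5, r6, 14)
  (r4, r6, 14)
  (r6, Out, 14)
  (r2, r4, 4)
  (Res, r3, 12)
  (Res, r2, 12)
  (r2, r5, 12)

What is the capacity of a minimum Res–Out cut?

Augment Res→r1→r4→r6→Out: bottleneck 8, flow now 8.
Augment Res→r2→r4→r6→Out: bottleneck 4, flow now 12.
Augment Res→r2→r5→r6→Out: bottleneck 2, flow now 14.
Augment Res→r2→r5→r7→Out: bottleneck 6, flow now 20.
Augment Res→r3→r4→r7→Out: bottleneck 3, flow now 23.
No augmenting path remains; maximum flow = 23.
By max-flow min-cut, the minimum cut capacity equals the max flow.
In the residual graph, reachable from Res: {Res, r1, r2, r3, r4, r5, r6, r7}.
Min-cut edges: r6→Out (14), r7→Out (9); capacity 14 + 9 = 23.

23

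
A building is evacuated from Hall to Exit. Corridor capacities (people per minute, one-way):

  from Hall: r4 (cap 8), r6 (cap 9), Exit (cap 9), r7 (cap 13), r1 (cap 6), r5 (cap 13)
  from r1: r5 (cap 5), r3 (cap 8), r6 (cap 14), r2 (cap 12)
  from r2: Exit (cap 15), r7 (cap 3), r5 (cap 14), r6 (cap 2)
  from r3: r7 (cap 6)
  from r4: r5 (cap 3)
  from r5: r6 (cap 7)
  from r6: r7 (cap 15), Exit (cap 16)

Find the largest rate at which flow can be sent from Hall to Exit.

Augment Hall→Exit: bottleneck 9, flow now 9.
Augment Hall→r6→Exit: bottleneck 9, flow now 18.
Augment Hall→r1→r2→Exit: bottleneck 6, flow now 24.
Augment Hall→r5→r6→Exit: bottleneck 7, flow now 31.
No augmenting path remains; maximum flow = 31.
In the residual graph, reachable from Hall: {Hall, r4, r5, r7}.
Min-cut edges: Hall→r1 (6), Hall→r6 (9), Hall→Exit (9), r5→r6 (7); capacity 6 + 9 + 9 + 7 = 31.
This cut is saturated, so no flow can exceed 31.

31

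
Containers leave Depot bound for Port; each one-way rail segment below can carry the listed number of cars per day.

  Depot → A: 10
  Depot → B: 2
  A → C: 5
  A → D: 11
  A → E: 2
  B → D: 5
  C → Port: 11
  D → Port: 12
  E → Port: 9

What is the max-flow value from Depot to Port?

Augment Depot→A→C→Port: bottleneck 5, flow now 5.
Augment Depot→A→D→Port: bottleneck 5, flow now 10.
Augment Depot→B→D→Port: bottleneck 2, flow now 12.
No augmenting path remains; maximum flow = 12.
In the residual graph, reachable from Depot: {Depot}.
Min-cut edges: Depot→A (10), Depot→B (2); capacity 10 + 2 = 12.
This cut is saturated, so no flow can exceed 12.

12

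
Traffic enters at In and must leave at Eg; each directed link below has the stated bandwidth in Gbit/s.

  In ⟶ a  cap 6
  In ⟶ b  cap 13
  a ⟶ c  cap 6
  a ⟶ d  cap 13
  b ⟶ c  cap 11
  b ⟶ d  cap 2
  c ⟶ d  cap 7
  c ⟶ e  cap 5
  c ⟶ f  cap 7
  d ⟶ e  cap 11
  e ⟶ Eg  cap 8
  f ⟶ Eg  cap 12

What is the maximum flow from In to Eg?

15

Augment In→a→c→e→Eg: bottleneck 5, flow now 5.
Augment In→a→c→f→Eg: bottleneck 1, flow now 6.
Augment In→b→c→f→Eg: bottleneck 6, flow now 12.
Augment In→b→d→e→Eg: bottleneck 2, flow now 14.
Augment In→b→c→d→e→Eg: bottleneck 1, flow now 15.
No augmenting path remains; maximum flow = 15.
In the residual graph, reachable from In: {In, a, b, c, d, e}.
Min-cut edges: c→f (7), e→Eg (8); capacity 7 + 8 = 15.
This cut is saturated, so no flow can exceed 15.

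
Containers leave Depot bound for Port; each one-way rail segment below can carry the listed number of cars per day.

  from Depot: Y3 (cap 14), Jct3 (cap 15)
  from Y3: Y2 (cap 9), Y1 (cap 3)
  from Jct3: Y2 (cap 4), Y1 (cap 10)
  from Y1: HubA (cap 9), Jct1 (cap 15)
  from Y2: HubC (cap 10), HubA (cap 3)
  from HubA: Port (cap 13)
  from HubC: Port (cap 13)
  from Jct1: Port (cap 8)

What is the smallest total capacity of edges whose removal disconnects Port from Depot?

26

Augment Depot→Y3→Y1→HubA→Port: bottleneck 3, flow now 3.
Augment Depot→Y3→Y2→HubA→Port: bottleneck 3, flow now 6.
Augment Depot→Y3→Y2→HubC→Port: bottleneck 6, flow now 12.
Augment Depot→Jct3→Y1→HubA→Port: bottleneck 6, flow now 18.
Augment Depot→Jct3→Y1→Jct1→Port: bottleneck 4, flow now 22.
Augment Depot→Jct3→Y2→HubC→Port: bottleneck 4, flow now 26.
No augmenting path remains; maximum flow = 26.
By max-flow min-cut, the minimum cut capacity equals the max flow.
In the residual graph, reachable from Depot: {Depot, Y3, Jct3}.
Min-cut edges: Y3→Y1 (3), Y3→Y2 (9), Jct3→Y1 (10), Jct3→Y2 (4); capacity 3 + 9 + 10 + 4 = 26.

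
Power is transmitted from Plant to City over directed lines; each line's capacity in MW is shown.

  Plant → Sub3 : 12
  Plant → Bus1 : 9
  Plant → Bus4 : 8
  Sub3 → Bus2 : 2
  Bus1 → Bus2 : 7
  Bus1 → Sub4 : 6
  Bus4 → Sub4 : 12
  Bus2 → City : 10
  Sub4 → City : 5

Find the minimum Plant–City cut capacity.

14

Augment Plant→Sub3→Bus2→City: bottleneck 2, flow now 2.
Augment Plant→Bus1→Bus2→City: bottleneck 7, flow now 9.
Augment Plant→Bus1→Sub4→City: bottleneck 2, flow now 11.
Augment Plant→Bus4→Sub4→City: bottleneck 3, flow now 14.
No augmenting path remains; maximum flow = 14.
By max-flow min-cut, the minimum cut capacity equals the max flow.
In the residual graph, reachable from Plant: {Plant, Sub3, Bus1, Bus4, Sub4}.
Min-cut edges: Sub3→Bus2 (2), Bus1→Bus2 (7), Sub4→City (5); capacity 2 + 7 + 5 = 14.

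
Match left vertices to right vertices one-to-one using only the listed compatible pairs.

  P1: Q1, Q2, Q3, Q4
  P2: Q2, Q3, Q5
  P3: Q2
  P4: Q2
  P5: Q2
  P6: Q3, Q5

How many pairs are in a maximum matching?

4

Unit-capacity flow: source→left, listed edges, right→sink; max matching = max flow.
Augmenting path P1→Q1 (+1); matched 1.
Augmenting path P2→Q2 (+1); matched 2.
Augmenting path P6→Q3 (+1); matched 3.
Augmenting path P3→Q2→P2→Q5 (+1); matched 4.
No augmenting path remains; maximum matching = 4.
König certificate: {P1, P2, P6, Q2} is a vertex cover of size 4 (every listed pair touches it), so no matching can be larger.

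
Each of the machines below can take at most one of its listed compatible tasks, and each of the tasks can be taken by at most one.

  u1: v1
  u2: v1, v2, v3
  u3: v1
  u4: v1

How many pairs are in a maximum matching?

2

Unit-capacity flow: source→left, listed edges, right→sink; max matching = max flow.
Augmenting path u1→v1 (+1); matched 1.
Augmenting path u2→v2 (+1); matched 2.
No augmenting path remains; maximum matching = 2.
König certificate: {u2, v1} is a vertex cover of size 2 (every listed pair touches it), so no matching can be larger.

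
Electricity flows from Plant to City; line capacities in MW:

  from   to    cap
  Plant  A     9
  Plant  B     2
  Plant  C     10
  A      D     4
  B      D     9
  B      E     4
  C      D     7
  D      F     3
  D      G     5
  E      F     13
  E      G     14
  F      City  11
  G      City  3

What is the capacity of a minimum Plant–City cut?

Augment Plant→A→D→F→City: bottleneck 3, flow now 3.
Augment Plant→A→D→G→City: bottleneck 1, flow now 4.
Augment Plant→B→D→G→City: bottleneck 2, flow now 6.
Augment Plant→C→D→B→E→F→City: bottleneck 2, flow now 8. (uses reverse residual edge)
No augmenting path remains; maximum flow = 8.
By max-flow min-cut, the minimum cut capacity equals the max flow.
In the residual graph, reachable from Plant: {Plant, A, C, D, G}.
Min-cut edges: Plant→B (2), D→F (3), G→City (3); capacity 2 + 3 + 3 = 8.

8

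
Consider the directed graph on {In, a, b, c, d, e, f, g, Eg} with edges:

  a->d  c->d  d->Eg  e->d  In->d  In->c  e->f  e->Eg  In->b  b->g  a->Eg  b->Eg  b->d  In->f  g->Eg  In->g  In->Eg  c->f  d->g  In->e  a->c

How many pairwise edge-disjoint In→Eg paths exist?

5

Assign every edge capacity 1; by Menger, the answer equals the max flow.
Path In→Eg (+1); total 1.
Path In→b→Eg (+1); total 2.
Path In→d→Eg (+1); total 3.
Path In→e→Eg (+1); total 4.
Path In→g→Eg (+1); total 5.
No residual In→Eg path; max flow = 5.
Certifying cut of size 5: {In→Eg, In→b, In→e, d→Eg, g→Eg}.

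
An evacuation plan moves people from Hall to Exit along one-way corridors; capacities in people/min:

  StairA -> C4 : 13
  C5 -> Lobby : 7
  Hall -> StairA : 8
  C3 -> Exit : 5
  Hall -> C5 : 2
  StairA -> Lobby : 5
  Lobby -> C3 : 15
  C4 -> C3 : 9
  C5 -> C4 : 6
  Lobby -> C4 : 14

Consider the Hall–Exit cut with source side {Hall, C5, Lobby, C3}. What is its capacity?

33

Edges leaving {Hall, C5, Lobby, C3}: Hall→StairA (8), C5→C4 (6), Lobby→C4 (14), C3→Exit (5).
Cut capacity = 8 + 6 + 14 + 5 = 33.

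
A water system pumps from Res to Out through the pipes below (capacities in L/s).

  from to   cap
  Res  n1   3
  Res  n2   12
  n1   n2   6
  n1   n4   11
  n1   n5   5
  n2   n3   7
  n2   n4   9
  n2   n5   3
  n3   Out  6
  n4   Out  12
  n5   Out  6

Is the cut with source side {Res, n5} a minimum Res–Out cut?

No — its capacity is 21, but the minimum cut has capacity 15.

Given cut capacity: 3 + 12 + 6 = 21.
Augment Res→n1→n4→Out: bottleneck 3, flow now 3.
Augment Res→n2→n3→Out: bottleneck 6, flow now 9.
Augment Res→n2→n4→Out: bottleneck 6, flow now 15.
No augmenting path remains; maximum flow = 15.
In the residual graph, reachable from Res: {Res}.
Min-cut edges: Res→n1 (3), Res→n2 (12); capacity 3 + 12 = 15.
Cut capacity 21 exceeds the max flow 15, so it is not minimum.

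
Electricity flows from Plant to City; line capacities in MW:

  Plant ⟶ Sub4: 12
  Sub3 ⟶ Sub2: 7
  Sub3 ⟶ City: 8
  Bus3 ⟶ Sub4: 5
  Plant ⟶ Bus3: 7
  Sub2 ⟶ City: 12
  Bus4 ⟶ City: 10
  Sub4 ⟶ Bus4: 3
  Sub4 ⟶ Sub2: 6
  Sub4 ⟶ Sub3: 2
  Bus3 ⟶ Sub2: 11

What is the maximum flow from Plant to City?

Augment Plant→Bus3→Sub2→City: bottleneck 7, flow now 7.
Augment Plant→Sub4→Sub3→City: bottleneck 2, flow now 9.
Augment Plant→Sub4→Sub2→City: bottleneck 5, flow now 14.
Augment Plant→Sub4→Bus4→City: bottleneck 3, flow now 17.
No augmenting path remains; maximum flow = 17.
In the residual graph, reachable from Plant: {Plant, Bus3, Sub4, Sub2}.
Min-cut edges: Sub4→Sub3 (2), Sub4→Bus4 (3), Sub2→City (12); capacity 2 + 3 + 12 = 17.
This cut is saturated, so no flow can exceed 17.

17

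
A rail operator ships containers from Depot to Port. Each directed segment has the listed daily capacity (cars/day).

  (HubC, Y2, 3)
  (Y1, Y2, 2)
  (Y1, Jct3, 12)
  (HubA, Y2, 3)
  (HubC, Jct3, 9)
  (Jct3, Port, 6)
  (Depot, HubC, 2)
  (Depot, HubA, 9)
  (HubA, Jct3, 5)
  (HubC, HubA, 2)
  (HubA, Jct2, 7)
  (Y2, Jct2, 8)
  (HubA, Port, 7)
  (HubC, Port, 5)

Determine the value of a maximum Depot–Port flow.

Augment Depot→HubC→Port: bottleneck 2, flow now 2.
Augment Depot→HubA→Port: bottleneck 7, flow now 9.
Augment Depot→HubA→Jct3→Port: bottleneck 2, flow now 11.
No augmenting path remains; maximum flow = 11.
In the residual graph, reachable from Depot: {Depot}.
Min-cut edges: Depot→HubC (2), Depot→HubA (9); capacity 2 + 9 = 11.
This cut is saturated, so no flow can exceed 11.

11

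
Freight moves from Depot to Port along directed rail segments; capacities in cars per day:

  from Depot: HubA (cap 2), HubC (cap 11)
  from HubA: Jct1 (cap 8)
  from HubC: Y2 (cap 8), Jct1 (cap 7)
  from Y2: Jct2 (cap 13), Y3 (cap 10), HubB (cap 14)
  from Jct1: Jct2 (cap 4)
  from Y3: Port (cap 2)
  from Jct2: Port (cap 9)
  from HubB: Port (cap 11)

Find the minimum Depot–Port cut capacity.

Augment Depot→HubA→Jct1→Jct2→Port: bottleneck 2, flow now 2.
Augment Depot→HubC→Y2→Y3→Port: bottleneck 2, flow now 4.
Augment Depot→HubC→Y2→Jct2→Port: bottleneck 6, flow now 10.
Augment Depot→HubC→Jct1→Jct2→Port: bottleneck 1, flow now 11.
Augment Depot→HubC→Jct1→Jct2→Y2→HubB→Port: bottleneck 1, flow now 12. (uses reverse residual edge)
No augmenting path remains; maximum flow = 12.
By max-flow min-cut, the minimum cut capacity equals the max flow.
In the residual graph, reachable from Depot: {Depot, HubA, HubC, Jct1}.
Min-cut edges: HubC→Y2 (8), Jct1→Jct2 (4); capacity 8 + 4 = 12.

12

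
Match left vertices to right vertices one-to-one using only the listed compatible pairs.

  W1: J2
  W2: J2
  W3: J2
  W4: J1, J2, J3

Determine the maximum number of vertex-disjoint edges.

Unit-capacity flow: source→left, listed edges, right→sink; max matching = max flow.
Augmenting path W1→J2 (+1); matched 1.
Augmenting path W4→J1 (+1); matched 2.
No augmenting path remains; maximum matching = 2.
König certificate: {W4, J2} is a vertex cover of size 2 (every listed pair touches it), so no matching can be larger.

2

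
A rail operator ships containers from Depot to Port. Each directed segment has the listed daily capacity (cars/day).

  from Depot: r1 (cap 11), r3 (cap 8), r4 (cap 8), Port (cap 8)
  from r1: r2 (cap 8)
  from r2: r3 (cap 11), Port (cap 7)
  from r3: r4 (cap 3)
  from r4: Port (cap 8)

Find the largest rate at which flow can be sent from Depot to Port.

23

Augment Depot→Port: bottleneck 8, flow now 8.
Augment Depot→r4→Port: bottleneck 8, flow now 16.
Augment Depot→r1→r2→Port: bottleneck 7, flow now 23.
No augmenting path remains; maximum flow = 23.
In the residual graph, reachable from Depot: {Depot, r1, r2, r3, r4}.
Min-cut edges: Depot→Port (8), r2→Port (7), r4→Port (8); capacity 8 + 7 + 8 = 23.
This cut is saturated, so no flow can exceed 23.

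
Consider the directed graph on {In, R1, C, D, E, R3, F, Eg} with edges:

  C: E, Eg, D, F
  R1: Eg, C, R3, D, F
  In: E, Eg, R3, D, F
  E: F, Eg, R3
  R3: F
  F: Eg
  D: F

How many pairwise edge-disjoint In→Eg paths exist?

Assign every edge capacity 1; by Menger, the answer equals the max flow.
Path In→Eg (+1); total 1.
Path In→E→Eg (+1); total 2.
Path In→F→Eg (+1); total 3.
No residual In→Eg path; max flow = 3.
Certifying cut of size 3: {F→Eg, In→E, In→Eg}.

3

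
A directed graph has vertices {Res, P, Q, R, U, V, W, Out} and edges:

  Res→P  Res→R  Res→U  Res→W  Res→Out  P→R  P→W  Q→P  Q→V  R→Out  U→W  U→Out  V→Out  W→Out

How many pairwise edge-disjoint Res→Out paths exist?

Assign every edge capacity 1; by Menger, the answer equals the max flow.
Path Res→Out (+1); total 1.
Path Res→R→Out (+1); total 2.
Path Res→U→Out (+1); total 3.
Path Res→W→Out (+1); total 4.
No residual Res→Out path; max flow = 4.
Certifying cut of size 4: {R→Out, Res→Out, Res→U, W→Out}.

4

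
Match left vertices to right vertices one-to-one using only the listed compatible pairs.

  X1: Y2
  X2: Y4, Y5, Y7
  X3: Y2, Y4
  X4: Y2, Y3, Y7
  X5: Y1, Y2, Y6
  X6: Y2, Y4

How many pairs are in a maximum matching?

5

Unit-capacity flow: source→left, listed edges, right→sink; max matching = max flow.
Augmenting path X1→Y2 (+1); matched 1.
Augmenting path X2→Y4 (+1); matched 2.
Augmenting path X4→Y3 (+1); matched 3.
Augmenting path X5→Y1 (+1); matched 4.
Augmenting path X3→Y4→X2→Y5 (+1); matched 5.
No augmenting path remains; maximum matching = 5.
König certificate: {X2, X4, X5, Y2, Y4} is a vertex cover of size 5 (every listed pair touches it), so no matching can be larger.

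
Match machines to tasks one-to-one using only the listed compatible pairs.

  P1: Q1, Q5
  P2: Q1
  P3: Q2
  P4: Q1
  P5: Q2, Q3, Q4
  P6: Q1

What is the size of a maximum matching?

Unit-capacity flow: source→left, listed edges, right→sink; max matching = max flow.
Augmenting path P1→Q1 (+1); matched 1.
Augmenting path P3→Q2 (+1); matched 2.
Augmenting path P5→Q3 (+1); matched 3.
Augmenting path P2→Q1→P1→Q5 (+1); matched 4.
No augmenting path remains; maximum matching = 4.
König certificate: {P1, P3, P5, Q1} is a vertex cover of size 4 (every listed pair touches it), so no matching can be larger.

4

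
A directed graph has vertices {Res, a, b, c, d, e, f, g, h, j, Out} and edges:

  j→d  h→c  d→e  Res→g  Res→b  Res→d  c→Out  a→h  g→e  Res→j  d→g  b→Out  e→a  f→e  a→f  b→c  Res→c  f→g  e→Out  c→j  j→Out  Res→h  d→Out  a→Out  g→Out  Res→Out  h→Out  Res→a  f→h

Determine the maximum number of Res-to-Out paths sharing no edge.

8

Assign every edge capacity 1; by Menger, the answer equals the max flow.
Path Res→Out (+1); total 1.
Path Res→a→Out (+1); total 2.
Path Res→b→Out (+1); total 3.
Path Res→c→Out (+1); total 4.
Path Res→d→Out (+1); total 5.
Path Res→g→Out (+1); total 6.
Path Res→h→Out (+1); total 7.
Path Res→j→Out (+1); total 8.
No residual Res→Out path; max flow = 8.
Certifying cut of size 8: {Res→Out, Res→a, Res→b, Res→c, Res→d, Res→g, Res→h, Res→j}.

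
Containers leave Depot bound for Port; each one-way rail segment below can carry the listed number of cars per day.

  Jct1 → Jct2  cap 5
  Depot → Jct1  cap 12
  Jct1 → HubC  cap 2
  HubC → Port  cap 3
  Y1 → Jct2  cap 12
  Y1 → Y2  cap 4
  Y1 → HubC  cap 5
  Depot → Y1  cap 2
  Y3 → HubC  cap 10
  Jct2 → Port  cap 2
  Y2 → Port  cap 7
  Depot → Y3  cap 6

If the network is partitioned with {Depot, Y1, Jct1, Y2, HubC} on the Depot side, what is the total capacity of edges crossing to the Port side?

33

Edges leaving {Depot, Y1, Jct1, Y2, HubC}: Depot→Y3 (6), Y1→Jct2 (12), Jct1→Jct2 (5), Y2→Port (7), HubC→Port (3).
Cut capacity = 6 + 12 + 5 + 7 + 3 = 33.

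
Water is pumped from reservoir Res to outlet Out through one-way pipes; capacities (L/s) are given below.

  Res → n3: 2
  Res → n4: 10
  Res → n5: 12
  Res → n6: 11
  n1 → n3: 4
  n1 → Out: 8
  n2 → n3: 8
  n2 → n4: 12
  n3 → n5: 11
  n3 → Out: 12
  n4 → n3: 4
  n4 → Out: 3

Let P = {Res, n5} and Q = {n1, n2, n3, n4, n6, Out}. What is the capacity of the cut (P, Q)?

Edges leaving {Res, n5}: Res→n3 (2), Res→n4 (10), Res→n6 (11).
Cut capacity = 2 + 10 + 11 = 23.

23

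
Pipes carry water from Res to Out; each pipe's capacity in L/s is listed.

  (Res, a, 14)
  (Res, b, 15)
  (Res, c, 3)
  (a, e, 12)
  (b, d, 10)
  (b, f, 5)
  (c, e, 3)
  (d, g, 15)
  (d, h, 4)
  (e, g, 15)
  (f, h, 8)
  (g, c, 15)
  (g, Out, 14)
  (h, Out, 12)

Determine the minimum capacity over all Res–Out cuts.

Augment Res→a→e→g→Out: bottleneck 12, flow now 12.
Augment Res→b→d→g→Out: bottleneck 2, flow now 14.
Augment Res→b→d→h→Out: bottleneck 4, flow now 18.
Augment Res→b→f→h→Out: bottleneck 5, flow now 23.
No augmenting path remains; maximum flow = 23.
By max-flow min-cut, the minimum cut capacity equals the max flow.
In the residual graph, reachable from Res: {Res, a, b, c, d, e, g}.
Min-cut edges: b→f (5), d→h (4), g→Out (14); capacity 5 + 4 + 14 = 23.

23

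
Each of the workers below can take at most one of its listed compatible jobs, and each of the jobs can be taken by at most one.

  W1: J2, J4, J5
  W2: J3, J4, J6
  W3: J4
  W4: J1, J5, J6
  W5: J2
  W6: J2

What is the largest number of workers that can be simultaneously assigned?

5

Unit-capacity flow: source→left, listed edges, right→sink; max matching = max flow.
Augmenting path W1→J2 (+1); matched 1.
Augmenting path W2→J3 (+1); matched 2.
Augmenting path W3→J4 (+1); matched 3.
Augmenting path W4→J1 (+1); matched 4.
Augmenting path W5→J2→W1→J5 (+1); matched 5.
No augmenting path remains; maximum matching = 5.
König certificate: {W1, W2, W3, W4, J2} is a vertex cover of size 5 (every listed pair touches it), so no matching can be larger.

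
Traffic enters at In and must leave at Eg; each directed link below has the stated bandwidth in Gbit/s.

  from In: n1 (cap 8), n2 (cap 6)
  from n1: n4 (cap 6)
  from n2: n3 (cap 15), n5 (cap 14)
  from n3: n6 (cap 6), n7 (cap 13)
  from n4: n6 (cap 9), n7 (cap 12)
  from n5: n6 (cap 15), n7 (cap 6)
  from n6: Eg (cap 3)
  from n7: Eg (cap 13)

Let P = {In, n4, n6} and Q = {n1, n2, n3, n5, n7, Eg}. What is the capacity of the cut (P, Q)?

29

Edges leaving {In, n4, n6}: In→n1 (8), In→n2 (6), n4→n7 (12), n6→Eg (3).
Cut capacity = 8 + 6 + 12 + 3 = 29.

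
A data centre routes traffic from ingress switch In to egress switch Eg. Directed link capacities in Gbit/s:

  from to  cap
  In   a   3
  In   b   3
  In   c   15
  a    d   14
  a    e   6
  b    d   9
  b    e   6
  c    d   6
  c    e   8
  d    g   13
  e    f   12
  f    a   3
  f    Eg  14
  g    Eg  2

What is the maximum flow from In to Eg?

Augment In→a→d→g→Eg: bottleneck 2, flow now 2.
Augment In→a→e→f→Eg: bottleneck 1, flow now 3.
Augment In→b→e→f→Eg: bottleneck 3, flow now 6.
Augment In→c→e→f→Eg: bottleneck 8, flow now 14.
No augmenting path remains; maximum flow = 14.
In the residual graph, reachable from In: {In, a, b, c, d, e, g}.
Min-cut edges: e→f (12), g→Eg (2); capacity 12 + 2 = 14.
This cut is saturated, so no flow can exceed 14.

14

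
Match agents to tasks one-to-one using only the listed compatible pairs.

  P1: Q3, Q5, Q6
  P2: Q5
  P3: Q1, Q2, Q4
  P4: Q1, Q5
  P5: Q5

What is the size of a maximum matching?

Unit-capacity flow: source→left, listed edges, right→sink; max matching = max flow.
Augmenting path P1→Q3 (+1); matched 1.
Augmenting path P2→Q5 (+1); matched 2.
Augmenting path P3→Q1 (+1); matched 3.
Augmenting path P4→Q1→P3→Q2 (+1); matched 4.
No augmenting path remains; maximum matching = 4.
König certificate: {P1, P3, P4, Q5} is a vertex cover of size 4 (every listed pair touches it), so no matching can be larger.

4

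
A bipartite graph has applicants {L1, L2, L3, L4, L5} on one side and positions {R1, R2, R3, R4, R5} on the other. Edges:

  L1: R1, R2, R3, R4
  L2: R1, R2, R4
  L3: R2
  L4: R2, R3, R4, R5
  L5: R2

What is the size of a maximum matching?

4

Unit-capacity flow: source→left, listed edges, right→sink; max matching = max flow.
Augmenting path L1→R1 (+1); matched 1.
Augmenting path L2→R2 (+1); matched 2.
Augmenting path L4→R3 (+1); matched 3.
Augmenting path L3→R2→L2→R4 (+1); matched 4.
No augmenting path remains; maximum matching = 4.
König certificate: {L1, L2, L4, R2} is a vertex cover of size 4 (every listed pair touches it), so no matching can be larger.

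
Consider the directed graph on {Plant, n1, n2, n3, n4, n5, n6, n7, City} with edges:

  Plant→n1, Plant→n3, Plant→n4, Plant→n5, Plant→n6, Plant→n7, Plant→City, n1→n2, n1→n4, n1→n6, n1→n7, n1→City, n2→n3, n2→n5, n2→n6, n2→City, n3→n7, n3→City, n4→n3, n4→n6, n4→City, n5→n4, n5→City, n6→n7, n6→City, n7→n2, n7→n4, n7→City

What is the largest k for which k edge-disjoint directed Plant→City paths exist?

Assign every edge capacity 1; by Menger, the answer equals the max flow.
Path Plant→City (+1); total 1.
Path Plant→n1→City (+1); total 2.
Path Plant→n3→City (+1); total 3.
Path Plant→n4→City (+1); total 4.
Path Plant→n5→City (+1); total 5.
Path Plant→n6→City (+1); total 6.
Path Plant→n7→City (+1); total 7.
No residual Plant→City path; max flow = 7.
Certifying cut of size 7: {Plant→City, Plant→n1, Plant→n3, Plant→n4, Plant→n5, Plant→n6, Plant→n7}.

7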